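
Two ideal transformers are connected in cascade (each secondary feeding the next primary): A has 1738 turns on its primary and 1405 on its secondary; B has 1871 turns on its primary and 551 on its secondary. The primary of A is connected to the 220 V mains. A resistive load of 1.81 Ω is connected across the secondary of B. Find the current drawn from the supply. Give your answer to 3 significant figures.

Secondary of A: V = 220.00 × 1405/1738 = 177.85 V.
Secondary of B: V = 177.85 × 551/1871 = 52.375 V.
I_load = 52.375/1.81 = 28.937 A, so P_out = 52.375 × 28.937 = 1515.6 W.
All ideal ⇒ P_in = P_out, so I_supply = 1515.6/220 = 6.89 A.

I_supply ≈ 6.89 A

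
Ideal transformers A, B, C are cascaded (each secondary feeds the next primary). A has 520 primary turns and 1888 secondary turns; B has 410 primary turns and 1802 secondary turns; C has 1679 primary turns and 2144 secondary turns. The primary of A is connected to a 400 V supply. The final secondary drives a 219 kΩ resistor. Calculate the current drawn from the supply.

I_supply ≈ 0.758 A

Secondary of A: V = 400.00 × 1888/520 = 1452.3 V.
Secondary of B: V = 1452.3 × 1802/410 = 6383.1 V.
Secondary of C: V = 6383.1 × 2144/1679 = 8150.9 V.
I_load = 8150.9/219000 = 0.037219 A, so P_out = 8150.9 × 0.037219 = 303.36 W.
All ideal ⇒ P_in = P_out, so I_supply = 303.36/400 = 0.758 A.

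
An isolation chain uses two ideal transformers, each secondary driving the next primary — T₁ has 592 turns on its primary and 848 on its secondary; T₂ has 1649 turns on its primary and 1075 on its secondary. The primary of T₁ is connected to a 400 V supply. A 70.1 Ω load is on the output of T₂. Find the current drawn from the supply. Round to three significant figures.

After T₁: V = 400.00 × 848/592 = 572.97 V.
After T₂: V = 572.97 × 1075/1649 = 373.53 V.
I_load = 373.53/70.1 = 5.3285 A, so P_out = 373.53 × 5.3285 = 1990.3 W.
All ideal ⇒ P_in = P_out, so I_supply = 1990.3/400 = 4.98 A.

I_supply ≈ 4.98 A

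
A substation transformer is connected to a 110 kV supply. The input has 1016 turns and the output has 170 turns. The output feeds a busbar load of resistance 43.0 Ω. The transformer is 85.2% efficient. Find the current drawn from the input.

I_in ≈ 84.1 A

V_out = 110000 × 170/1016 = 18406 V.
I_out = V_out/R = 18406/43.0 = 428.04 A.
P_out = V_out I_out = 18406 × 428.04 = 7.8782×10^6 W.
P_in = P_out/η = 7.8782×10^6/0.852 = 9.2467×10^6 W.
I_in = P_in/V_in = 9.2467×10^6/110000 = 84.1 A.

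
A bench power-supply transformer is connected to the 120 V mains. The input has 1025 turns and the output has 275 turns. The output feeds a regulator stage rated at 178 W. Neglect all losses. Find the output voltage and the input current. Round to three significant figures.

V_out ≈ 32.2 V, I_in ≈ 1.48 A

V_out = V_in × N_out/N_in = 120 × 275/1025 = 32.195 V.
I_out = P/V_out = 178/32.195 = 5.5288 A.
I_in = I_out × N_out/N_in = 5.5288 × 275/1025 = 1.48 A.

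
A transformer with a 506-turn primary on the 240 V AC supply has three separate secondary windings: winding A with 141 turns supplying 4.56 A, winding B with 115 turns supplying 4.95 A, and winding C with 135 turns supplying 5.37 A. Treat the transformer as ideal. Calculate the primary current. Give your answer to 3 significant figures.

V_A = 240 × 141/506 = 66.877 V; V_B = 240 × 115/506 = 54.545 V; V_C = 240 × 135/506 = 64.032 V.
P_out = V_A I_A + V_B I_B + V_C I_C = 66.877×4.56 + 54.545×4.95 + 64.032×5.37 = 304.96 + 270.00 + 343.85 = 918.81 W.
Ideal ⇒ P_in = P_out, so I_p = P_out/V_p = 918.81/240 = 3.83 A.

I_p ≈ 3.83 A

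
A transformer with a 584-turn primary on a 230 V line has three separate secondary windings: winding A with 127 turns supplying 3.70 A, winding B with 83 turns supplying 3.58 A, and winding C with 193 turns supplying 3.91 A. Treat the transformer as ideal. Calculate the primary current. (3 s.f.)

V_A = 230 × 127/584 = 50.017 V; V_B = 230 × 83/584 = 32.688 V; V_C = 230 × 193/584 = 76.010 V.
P_out = V_A I_A + V_B I_B + V_C I_C = 50.017×3.70 + 32.688×3.58 + 76.010×3.91 = 185.06 + 117.02 + 297.20 = 599.29 W.
Ideal ⇒ P_in = P_out, so I_p = P_out/V_p = 599.29/230 = 2.61 A.

I_p ≈ 2.61 A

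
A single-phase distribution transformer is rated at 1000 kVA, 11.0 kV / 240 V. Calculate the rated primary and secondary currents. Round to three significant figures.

I_p = S/V_p = 1000000/11000 = 90.9 A.
I_s = S/V_s = 1000000/240 = 4170 A.

I_p ≈ 90.9 A, I_s ≈ 4170 A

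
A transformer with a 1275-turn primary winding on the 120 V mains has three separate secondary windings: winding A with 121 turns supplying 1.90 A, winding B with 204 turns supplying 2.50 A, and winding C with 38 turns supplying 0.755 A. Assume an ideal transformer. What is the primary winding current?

I_p ≈ 0.603 A

V_A = 120 × 121/1275 = 11.388 V; V_B = 120 × 204/1275 = 19.200 V; V_C = 120 × 38/1275 = 3.5765 V.
P_out = V_A I_A + V_B I_B + V_C I_C = 11.388×1.90 + 19.200×2.50 + 3.5765×0.755 = 21.638 + 48.000 + 2.7002 = 72.338 W.
Ideal ⇒ P_in = P_out, so I_p = P_out/V_p = 72.338/120 = 0.603 A.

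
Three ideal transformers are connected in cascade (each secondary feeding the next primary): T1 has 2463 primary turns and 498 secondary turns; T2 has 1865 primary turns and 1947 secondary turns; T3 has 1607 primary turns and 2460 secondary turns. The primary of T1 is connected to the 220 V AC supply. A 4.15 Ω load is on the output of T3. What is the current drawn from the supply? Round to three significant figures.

Secondary of T1: V = 220.00 × 498/2463 = 44.482 V.
Secondary of T2: V = 44.482 × 1947/1865 = 46.438 V.
Secondary of T3: V = 46.438 × 2460/1607 = 71.088 V.
I_load = 71.088/4.15 = 17.130 A, so P_out = 71.088 × 17.130 = 1217.7 W.
All ideal ⇒ P_in = P_out, so I_supply = 1217.7/220 = 5.53 A.

I_supply ≈ 5.53 A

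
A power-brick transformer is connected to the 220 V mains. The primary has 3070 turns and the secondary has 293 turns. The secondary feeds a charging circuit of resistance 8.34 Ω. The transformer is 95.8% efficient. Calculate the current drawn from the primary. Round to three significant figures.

V_s = 220 × 293/3070 = 20.997 V.
I_s = V_s/R = 20.997/8.34 = 2.5176 A.
P_out = V_s I_s = 20.997 × 2.5176 = 52.861 W.
P_in = P_out/η = 52.861/0.958 = 55.179 W.
I_p = P_in/V_p = 55.179/220 = 0.251 A.

I_p ≈ 0.251 A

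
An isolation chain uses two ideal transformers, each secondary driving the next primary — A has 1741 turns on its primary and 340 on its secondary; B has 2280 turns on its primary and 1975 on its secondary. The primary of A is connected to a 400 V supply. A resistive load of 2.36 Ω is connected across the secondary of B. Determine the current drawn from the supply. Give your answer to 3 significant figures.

Secondary of A: V = 400.00 × 340/1741 = 78.116 V.
Secondary of B: V = 78.116 × 1975/2280 = 67.666 V.
I_load = 67.666/2.36 = 28.672 A, so P_out = 67.666 × 28.672 = 1940.1 W.
All ideal ⇒ P_in = P_out, so I_supply = 1940.1/400 = 4.85 A.

I_supply ≈ 4.85 A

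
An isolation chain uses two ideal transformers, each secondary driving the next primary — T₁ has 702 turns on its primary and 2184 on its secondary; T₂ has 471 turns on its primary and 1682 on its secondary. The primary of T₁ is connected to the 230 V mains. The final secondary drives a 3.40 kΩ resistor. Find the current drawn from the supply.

Secondary of T₁: V = 230.00 × 2184/702 = 715.56 V.
Secondary of T₂: V = 715.56 × 1682/471 = 2555.3 V.
I_load = 2555.3/3400 = 0.75157 A, so P_out = 2555.3 × 0.75157 = 1920.5 W.
All ideal ⇒ P_in = P_out, so I_supply = 1920.5/230 = 8.35 A.

I_supply ≈ 8.35 A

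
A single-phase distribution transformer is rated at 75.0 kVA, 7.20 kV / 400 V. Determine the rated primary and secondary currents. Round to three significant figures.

I_p = S/V_p = 75000/7200 = 10.4 A.
I_s = S/V_s = 75000/400 = 188 A.

I_p ≈ 10.4 A, I_s ≈ 188 A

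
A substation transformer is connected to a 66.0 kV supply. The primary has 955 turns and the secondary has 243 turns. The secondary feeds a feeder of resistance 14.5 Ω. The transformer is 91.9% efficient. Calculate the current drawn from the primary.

V_s = 66000 × 243/955 = 16794 V.
I_s = V_s/R = 16794/14.5 = 1158.2 A.
P_out = V_s I_s = 16794 × 1158.2 = 1.9450×10^7 W.
P_in = P_out/η = 1.9450×10^7/0.919 = 2.1165×10^7 W.
I_p = P_in/V_p = 2.1165×10^7/66000 = 321 A.

I_p ≈ 321 A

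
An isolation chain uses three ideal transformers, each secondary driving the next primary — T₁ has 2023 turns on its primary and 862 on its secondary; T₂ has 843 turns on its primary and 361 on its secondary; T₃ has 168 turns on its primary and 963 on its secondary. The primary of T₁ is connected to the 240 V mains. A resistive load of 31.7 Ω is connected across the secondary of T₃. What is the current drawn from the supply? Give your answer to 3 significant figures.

I_supply ≈ 8.28 A

After T₁: V = 240.00 × 862/2023 = 102.26 V.
After T₂: V = 102.26 × 361/843 = 43.793 V.
After T₃: V = 43.793 × 963/168 = 251.03 V.
I_load = 251.03/31.7 = 7.9188 A, so P_out = 251.03 × 7.9188 = 1987.8 W.
All ideal ⇒ P_in = P_out, so I_supply = 1987.8/240 = 8.28 A.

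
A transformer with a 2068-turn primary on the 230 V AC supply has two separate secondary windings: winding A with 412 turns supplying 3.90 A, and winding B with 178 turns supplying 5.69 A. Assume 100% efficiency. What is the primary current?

I_p ≈ 1.27 A

V_A = 230 × 412/2068 = 45.822 V; V_B = 230 × 178/2068 = 19.797 V.
P_out = V_A I_A + V_B I_B = 45.822×3.90 + 19.797×5.69 = 178.71 + 112.64 = 291.35 W.
Ideal ⇒ P_in = P_out, so I_p = P_out/V_p = 291.35/230 = 1.27 A.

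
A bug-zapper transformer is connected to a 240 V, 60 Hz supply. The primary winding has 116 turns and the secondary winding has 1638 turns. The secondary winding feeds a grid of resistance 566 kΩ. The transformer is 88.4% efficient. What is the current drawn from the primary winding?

I_p ≈ 0.0956 A

V_s = 240 × 1638/116 = 3389.0 V.
I_s = V_s/R = 3389.0/566000 = 0.0059876 A.
P_out = V_s I_s = 3389.0 × 0.0059876 = 20.292 W.
P_in = P_out/η = 20.292/0.884 = 22.954 W.
I_p = P_in/V_p = 22.954/240 = 0.0956 A.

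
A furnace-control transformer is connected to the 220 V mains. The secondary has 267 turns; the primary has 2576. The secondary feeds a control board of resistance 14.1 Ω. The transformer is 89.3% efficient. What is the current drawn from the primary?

I_p ≈ 0.188 A

V_s = 220 × 267/2576 = 22.803 V.
I_s = V_s/R = 22.803/14.1 = 1.6172 A.
P_out = V_s I_s = 22.803 × 1.6172 = 36.877 W.
P_in = P_out/η = 36.877/0.893 = 41.296 W.
I_p = P_in/V_p = 41.296/220 = 0.188 A.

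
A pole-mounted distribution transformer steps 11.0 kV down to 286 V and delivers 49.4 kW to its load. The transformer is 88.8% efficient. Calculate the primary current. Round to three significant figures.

P_in = P_out/η = 49400/0.888 = 55631 W.
I_p = P_in/V_p = 55631/11000 = 5.06 A.

I_p ≈ 5.06 A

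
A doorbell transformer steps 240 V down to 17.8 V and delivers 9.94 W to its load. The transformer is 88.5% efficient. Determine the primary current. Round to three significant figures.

P_in = P_out/η = 9.94/0.885 = 11.232 W.
I_p = P_in/V_p = 11.232/240 = 0.0468 A.

I_p ≈ 0.0468 A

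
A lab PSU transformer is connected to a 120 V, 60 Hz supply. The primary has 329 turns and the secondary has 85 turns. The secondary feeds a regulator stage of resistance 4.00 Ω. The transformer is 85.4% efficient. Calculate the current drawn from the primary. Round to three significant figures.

V_s = 120 × 85/329 = 31.003 V.
I_s = V_s/R = 31.003/4.00 = 7.7508 A.
P_out = V_s I_s = 31.003 × 7.7508 = 240.30 W.
P_in = P_out/η = 240.30/0.854 = 281.38 W.
I_p = P_in/V_p = 281.38/120 = 2.34 A.

I_p ≈ 2.34 A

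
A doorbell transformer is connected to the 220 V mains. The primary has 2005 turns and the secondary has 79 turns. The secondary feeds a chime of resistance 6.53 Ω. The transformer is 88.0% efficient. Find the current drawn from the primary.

V_s = 220 × 79/2005 = 8.6683 V.
I_s = V_s/R = 8.6683/6.53 = 1.3275 A.
P_out = V_s I_s = 8.6683 × 1.3275 = 11.507 W.
P_in = P_out/η = 11.507/0.880 = 13.076 W.
I_p = P_in/V_p = 13.076/220 = 0.0594 A.

I_p ≈ 0.0594 A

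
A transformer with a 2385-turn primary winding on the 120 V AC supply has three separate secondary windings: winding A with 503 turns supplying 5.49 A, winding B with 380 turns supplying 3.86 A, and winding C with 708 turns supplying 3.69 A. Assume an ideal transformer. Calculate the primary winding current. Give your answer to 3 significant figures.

V_A = 120 × 503/2385 = 25.308 V; V_B = 120 × 380/2385 = 19.119 V; V_C = 120 × 708/2385 = 35.623 V.
P_out = V_A I_A + V_B I_B + V_C I_C = 25.308×5.49 + 19.119×3.86 + 35.623×3.69 = 138.94 + 73.801 + 131.45 = 344.19 W.
Ideal ⇒ P_in = P_out, so I_p = P_out/V_p = 344.19/120 = 2.87 A.

I_p ≈ 2.87 A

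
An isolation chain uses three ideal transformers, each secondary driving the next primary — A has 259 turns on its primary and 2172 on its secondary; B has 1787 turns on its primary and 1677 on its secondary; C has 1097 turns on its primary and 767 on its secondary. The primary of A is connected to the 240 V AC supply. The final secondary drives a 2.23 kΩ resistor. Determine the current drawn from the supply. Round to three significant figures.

Secondary of A: V = 240.00 × 2172/259 = 2012.7 V.
Secondary of B: V = 2012.7 × 1677/1787 = 1888.8 V.
Secondary of C: V = 1888.8 × 767/1097 = 1320.6 V.
I_load = 1320.6/2230 = 0.59219 A, so P_out = 1320.6 × 0.59219 = 782.05 W.
All ideal ⇒ P_in = P_out, so I_supply = 782.05/240 = 3.26 A.

I_supply ≈ 3.26 A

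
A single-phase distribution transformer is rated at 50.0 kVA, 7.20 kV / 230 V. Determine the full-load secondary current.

I_s = S/V_s = 50000/230 = 217 A.

I_s ≈ 217 A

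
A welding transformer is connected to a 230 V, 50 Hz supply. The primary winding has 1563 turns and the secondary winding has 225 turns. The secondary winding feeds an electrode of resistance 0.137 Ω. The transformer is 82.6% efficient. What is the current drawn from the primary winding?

V_s = 230 × 225/1563 = 33.109 V.
I_s = V_s/R = 33.109/0.137 = 241.67 A.
P_out = V_s I_s = 33.109 × 241.67 = 8001.7 W.
P_in = P_out/η = 8001.7/0.826 = 9687.3 W.
I_p = P_in/V_p = 9687.3/230 = 42.1 A.

I_p ≈ 42.1 A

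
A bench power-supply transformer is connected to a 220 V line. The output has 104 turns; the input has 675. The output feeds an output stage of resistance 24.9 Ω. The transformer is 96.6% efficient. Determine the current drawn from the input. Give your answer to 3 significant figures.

I_in ≈ 0.217 A

V_out = 220 × 104/675 = 33.896 V.
I_out = V_out/R = 33.896/24.9 = 1.3613 A.
P_out = V_out I_out = 33.896 × 1.3613 = 46.143 W.
P_in = P_out/η = 46.143/0.966 = 47.767 W.
I_in = P_in/V_in = 47.767/220 = 0.217 A.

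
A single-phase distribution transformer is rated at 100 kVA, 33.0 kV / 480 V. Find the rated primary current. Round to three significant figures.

I_p = S/V_p = 100000/33000 = 3.03 A.

I_p ≈ 3.03 A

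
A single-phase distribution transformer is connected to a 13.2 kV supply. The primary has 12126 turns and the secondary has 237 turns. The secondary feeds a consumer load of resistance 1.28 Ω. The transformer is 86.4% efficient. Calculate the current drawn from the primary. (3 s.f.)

V_s = 13200 × 237/12126 = 257.99 V.
I_s = V_s/R = 257.99/1.28 = 201.56 A.
P_out = V_s I_s = 257.99 × 201.56 = 52000 W.
P_in = P_out/η = 52000/0.864 = 60185 W.
I_p = P_in/V_p = 60185/13200 = 4.56 A.

I_p ≈ 4.56 A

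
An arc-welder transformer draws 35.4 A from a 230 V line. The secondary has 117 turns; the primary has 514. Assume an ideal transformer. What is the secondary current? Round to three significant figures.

I_s ≈ 156 A

I_s/I_p = N_p/N_s, so I_s = 35.4 × 514/117 = 156 A.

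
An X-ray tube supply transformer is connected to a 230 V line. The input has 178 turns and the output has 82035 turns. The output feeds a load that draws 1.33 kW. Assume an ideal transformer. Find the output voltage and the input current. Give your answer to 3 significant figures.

V_out ≈ 106000 V, I_in ≈ 5.78 A

V_out = V_in × N_out/N_in = 230 × 82035/178 = 106000 V.
I_out = P/V_out = 1330/106000 = 0.012547 A.
I_in = I_out × N_out/N_in = 0.012547 × 82035/178 = 5.78 A.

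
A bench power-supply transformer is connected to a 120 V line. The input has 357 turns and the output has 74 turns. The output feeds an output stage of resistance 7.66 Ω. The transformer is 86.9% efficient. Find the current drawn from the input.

V_out = 120 × 74/357 = 24.874 V.
I_out = V_out/R = 24.874/7.66 = 3.2473 A.
P_out = V_out I_out = 24.874 × 3.2473 = 80.772 W.
P_in = P_out/η = 80.772/0.869 = 92.948 W.
I_in = P_in/V_in = 92.948/120 = 0.775 A.

I_in ≈ 0.775 A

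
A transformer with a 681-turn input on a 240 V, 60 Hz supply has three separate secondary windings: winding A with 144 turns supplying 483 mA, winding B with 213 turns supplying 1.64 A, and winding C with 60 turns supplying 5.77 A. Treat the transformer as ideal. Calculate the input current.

V_A = 240 × 144/681 = 50.749 V; V_B = 240 × 213/681 = 75.066 V; V_C = 240 × 60/681 = 21.145 V.
P_out = V_A I_A + V_B I_B + V_C I_C = 50.749×0.483 + 75.066×1.64 + 21.145×5.77 = 24.512 + 123.11 + 122.01 = 269.63 W.
Ideal ⇒ P_in = P_out, so I_in = P_out/V_in = 269.63/240 = 1.12 A.

I_in ≈ 1.12 A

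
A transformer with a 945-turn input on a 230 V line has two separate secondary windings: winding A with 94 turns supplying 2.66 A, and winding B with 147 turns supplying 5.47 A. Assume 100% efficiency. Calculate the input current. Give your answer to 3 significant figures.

I_in ≈ 1.12 A

V_A = 230 × 94/945 = 22.878 V; V_B = 230 × 147/945 = 35.778 V.
P_out = V_A I_A + V_B I_B = 22.878×2.66 + 35.778×5.47 = 60.856 + 195.70 = 256.56 W.
Ideal ⇒ P_in = P_out, so I_in = P_out/V_in = 256.56/230 = 1.12 A.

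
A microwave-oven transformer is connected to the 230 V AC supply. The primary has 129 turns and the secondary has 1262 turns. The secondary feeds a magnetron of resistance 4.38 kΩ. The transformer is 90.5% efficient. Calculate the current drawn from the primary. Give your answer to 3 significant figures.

V_s = 230 × 1262/129 = 2250.1 V.
I_s = V_s/R = 2250.1/4380 = 0.51372 A.
P_out = V_s I_s = 2250.1 × 0.51372 = 1155.9 W.
P_in = P_out/η = 1155.9/0.905 = 1277.2 W.
I_p = P_in/V_p = 1277.2/230 = 5.55 A.

I_p ≈ 5.55 A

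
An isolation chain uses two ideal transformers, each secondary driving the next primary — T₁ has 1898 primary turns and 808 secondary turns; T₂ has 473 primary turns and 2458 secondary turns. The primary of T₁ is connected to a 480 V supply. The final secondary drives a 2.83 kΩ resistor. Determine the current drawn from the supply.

I_supply ≈ 0.830 A

After T₁: V = 480.00 × 808/1898 = 204.34 V.
After T₂: V = 204.34 × 2458/473 = 1061.9 V.
I_load = 1061.9/2830 = 0.37522 A, so P_out = 1061.9 × 0.37522 = 398.44 W.
All ideal ⇒ P_in = P_out, so I_supply = 398.44/480 = 0.830 A.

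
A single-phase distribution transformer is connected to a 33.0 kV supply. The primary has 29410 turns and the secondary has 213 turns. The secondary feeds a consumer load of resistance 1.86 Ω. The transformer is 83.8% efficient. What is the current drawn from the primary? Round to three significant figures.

I_p ≈ 1.11 A

V_s = 33000 × 213/29410 = 239.00 V.
I_s = V_s/R = 239.00/1.86 = 128.49 A.
P_out = V_s I_s = 239.00 × 128.49 = 30710 W.
P_in = P_out/η = 30710/0.838 = 36647 W.
I_p = P_in/V_p = 36647/33000 = 1.11 A.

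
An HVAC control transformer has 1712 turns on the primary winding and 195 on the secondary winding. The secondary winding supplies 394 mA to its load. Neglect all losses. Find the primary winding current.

For an ideal transformer I_p/I_s = N_s/N_p, so I_p = 0.394 × 195/1712 = 0.0449 A.

I_p ≈ 0.0449 A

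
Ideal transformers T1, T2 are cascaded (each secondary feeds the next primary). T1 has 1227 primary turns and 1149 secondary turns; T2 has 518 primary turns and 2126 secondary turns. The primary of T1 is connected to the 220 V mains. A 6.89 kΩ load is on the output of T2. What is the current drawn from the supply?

I_supply ≈ 0.472 A

After T1: V = 220.00 × 1149/1227 = 206.01 V.
After T2: V = 206.01 × 2126/518 = 845.54 V.
I_load = 845.54/6890 = 0.12272 A, so P_out = 845.54 × 0.12272 = 103.76 W.
All ideal ⇒ P_in = P_out, so I_supply = 103.76/220 = 0.472 A.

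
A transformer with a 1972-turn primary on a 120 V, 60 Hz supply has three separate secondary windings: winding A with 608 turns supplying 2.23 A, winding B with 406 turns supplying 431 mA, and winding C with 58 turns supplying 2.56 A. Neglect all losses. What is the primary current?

I_p ≈ 0.852 A

V_A = 120 × 608/1972 = 36.998 V; V_B = 120 × 406/1972 = 24.706 V; V_C = 120 × 58/1972 = 3.5294 V.
P_out = V_A I_A + V_B I_B + V_C I_C = 36.998×2.23 + 24.706×0.431 + 3.5294×2.56 = 82.505 + 10.648 + 9.0353 = 102.19 W.
Ideal ⇒ P_in = P_out, so I_p = P_out/V_p = 102.19/120 = 0.852 A.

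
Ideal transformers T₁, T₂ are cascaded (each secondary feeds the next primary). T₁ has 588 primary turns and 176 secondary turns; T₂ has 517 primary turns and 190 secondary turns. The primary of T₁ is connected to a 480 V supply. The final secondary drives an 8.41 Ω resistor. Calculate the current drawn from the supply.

Secondary of T₁: V = 480.00 × 176/588 = 143.67 V.
Secondary of T₂: V = 143.67 × 190/517 = 52.801 V.
I_load = 52.801/8.41 = 6.2783 A, so P_out = 52.801 × 6.2783 = 331.50 W.
All ideal ⇒ P_in = P_out, so I_supply = 331.50/480 = 0.691 A.

I_supply ≈ 0.691 A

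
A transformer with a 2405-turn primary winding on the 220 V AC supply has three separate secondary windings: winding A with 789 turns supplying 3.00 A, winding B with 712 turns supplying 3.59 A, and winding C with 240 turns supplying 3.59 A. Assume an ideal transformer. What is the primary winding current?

I_p ≈ 2.41 A

V_A = 220 × 789/2405 = 72.175 V; V_B = 220 × 712/2405 = 65.131 V; V_C = 220 × 240/2405 = 21.954 V.
P_out = V_A I_A + V_B I_B + V_C I_C = 72.175×3.00 + 65.131×3.59 + 21.954×3.59 = 216.52 + 233.82 + 78.816 = 529.16 W.
Ideal ⇒ P_in = P_out, so I_p = P_out/V_p = 529.16/220 = 2.41 A.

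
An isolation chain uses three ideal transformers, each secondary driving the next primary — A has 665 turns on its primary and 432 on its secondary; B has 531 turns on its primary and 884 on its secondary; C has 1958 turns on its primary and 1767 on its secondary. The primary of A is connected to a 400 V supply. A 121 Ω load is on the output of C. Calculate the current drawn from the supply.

After A: V = 400.00 × 432/665 = 259.85 V.
After B: V = 259.85 × 884/531 = 432.59 V.
After C: V = 432.59 × 1767/1958 = 390.39 V.
I_load = 390.39/121 = 3.2264 A, so P_out = 390.39 × 3.2264 = 1259.6 W.
All ideal ⇒ P_in = P_out, so I_supply = 1259.6/400 = 3.15 A.

I_supply ≈ 3.15 A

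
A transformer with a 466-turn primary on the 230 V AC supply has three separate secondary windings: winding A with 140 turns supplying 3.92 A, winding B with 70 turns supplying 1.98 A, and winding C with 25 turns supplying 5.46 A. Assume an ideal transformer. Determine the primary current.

V_A = 230 × 140/466 = 69.099 V; V_B = 230 × 70/466 = 34.549 V; V_C = 230 × 25/466 = 12.339 V.
P_out = V_A I_A + V_B I_B + V_C I_C = 69.099×3.92 + 34.549×1.98 + 12.339×5.46 = 270.87 + 68.408 + 67.371 = 406.65 W.
Ideal ⇒ P_in = P_out, so I_p = P_out/V_p = 406.65/230 = 1.77 A.

I_p ≈ 1.77 A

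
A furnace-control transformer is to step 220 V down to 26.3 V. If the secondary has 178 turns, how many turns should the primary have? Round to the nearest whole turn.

N_p/N_s = V_p/V_s, so N_p = 178 × 220/26.3 = 1489.0 ≈ 1489 turns.

N_p = 1489 turns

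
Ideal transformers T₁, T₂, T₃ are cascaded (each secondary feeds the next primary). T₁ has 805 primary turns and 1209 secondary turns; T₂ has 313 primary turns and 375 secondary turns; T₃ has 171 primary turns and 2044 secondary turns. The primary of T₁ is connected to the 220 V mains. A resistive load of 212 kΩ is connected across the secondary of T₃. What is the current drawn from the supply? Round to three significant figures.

After T₁: V = 220.00 × 1209/805 = 330.41 V.
After T₂: V = 330.41 × 375/313 = 395.86 V.
After T₃: V = 395.86 × 2044/171 = 4731.8 V.
I_load = 4731.8/212000 = 0.022320 A, so P_out = 4731.8 × 0.022320 = 105.61 W.
All ideal ⇒ P_in = P_out, so I_supply = 105.61/220 = 0.480 A.

I_supply ≈ 0.480 A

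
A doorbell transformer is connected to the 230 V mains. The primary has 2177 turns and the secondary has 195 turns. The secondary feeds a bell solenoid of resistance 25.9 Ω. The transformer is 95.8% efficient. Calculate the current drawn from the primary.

V_s = 230 × 195/2177 = 20.602 V.
I_s = V_s/R = 20.602/25.9 = 0.79543 A.
P_out = V_s I_s = 20.602 × 0.79543 = 16.387 W.
P_in = P_out/η = 16.387/0.958 = 17.106 W.
I_p = P_in/V_p = 17.106/230 = 0.0744 A.

I_p ≈ 0.0744 A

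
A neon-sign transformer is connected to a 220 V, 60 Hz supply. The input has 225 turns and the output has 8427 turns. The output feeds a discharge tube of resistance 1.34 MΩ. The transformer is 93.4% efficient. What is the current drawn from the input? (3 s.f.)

V_out = 220 × 8427/225 = 8239.7 V.
I_out = V_out/R = 8239.7/(1.34×10^6) = 0.0061491 A.
P_out = V_out I_out = 8239.7 × 0.0061491 = 50.667 W.
P_in = P_out/η = 50.667/0.934 = 54.247 W.
I_in = P_in/V_in = 54.247/220 = 0.247 A.

I_in ≈ 0.247 A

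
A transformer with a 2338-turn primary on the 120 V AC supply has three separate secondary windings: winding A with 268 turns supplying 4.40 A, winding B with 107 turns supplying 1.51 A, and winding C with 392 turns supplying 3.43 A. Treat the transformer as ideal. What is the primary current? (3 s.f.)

I_p ≈ 1.15 A

V_A = 120 × 268/2338 = 13.755 V; V_B = 120 × 107/2338 = 5.4919 V; V_C = 120 × 392/2338 = 20.120 V.
P_out = V_A I_A + V_B I_B + V_C I_C = 13.755×4.40 + 5.4919×1.51 + 20.120×3.43 = 60.524 + 8.2927 + 69.011 = 137.83 W.
Ideal ⇒ P_in = P_out, so I_p = P_out/V_p = 137.83/120 = 1.15 A.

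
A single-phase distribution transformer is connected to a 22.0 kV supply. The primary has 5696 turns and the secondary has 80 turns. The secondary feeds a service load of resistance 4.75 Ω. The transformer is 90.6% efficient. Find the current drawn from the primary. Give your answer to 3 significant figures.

V_s = 22000 × 80/5696 = 308.99 V.
I_s = V_s/R = 308.99/4.75 = 65.050 A.
P_out = V_s I_s = 308.99 × 65.050 = 20100 W.
P_in = P_out/η = 20100/0.906 = 22185 W.
I_p = P_in/V_p = 22185/22000 = 1.01 A.

I_p ≈ 1.01 A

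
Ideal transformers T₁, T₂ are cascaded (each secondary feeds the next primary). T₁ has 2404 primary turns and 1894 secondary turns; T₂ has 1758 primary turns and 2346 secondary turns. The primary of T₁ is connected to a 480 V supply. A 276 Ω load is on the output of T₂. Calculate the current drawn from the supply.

After T₁: V = 480.00 × 1894/2404 = 378.17 V.
After T₂: V = 378.17 × 2346/1758 = 504.66 V.
I_load = 504.66/276 = 1.8285 A, so P_out = 504.66 × 1.8285 = 922.75 W.
All ideal ⇒ P_in = P_out, so I_supply = 922.75/480 = 1.92 A.

I_supply ≈ 1.92 A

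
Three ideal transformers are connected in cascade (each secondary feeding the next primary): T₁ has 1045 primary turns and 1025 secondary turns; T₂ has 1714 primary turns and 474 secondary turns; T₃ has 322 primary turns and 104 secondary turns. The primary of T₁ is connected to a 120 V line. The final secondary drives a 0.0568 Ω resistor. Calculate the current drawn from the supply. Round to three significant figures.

Secondary of T₁: V = 120.00 × 1025/1045 = 117.70 V.
Secondary of T₂: V = 117.70 × 474/1714 = 32.550 V.
Secondary of T₃: V = 32.550 × 104/322 = 10.513 V.
I_load = 10.513/0.0568 = 185.09 A, so P_out = 10.513 × 185.09 = 1945.9 W.
All ideal ⇒ P_in = P_out, so I_supply = 1945.9/120 = 16.2 A.

I_supply ≈ 16.2 A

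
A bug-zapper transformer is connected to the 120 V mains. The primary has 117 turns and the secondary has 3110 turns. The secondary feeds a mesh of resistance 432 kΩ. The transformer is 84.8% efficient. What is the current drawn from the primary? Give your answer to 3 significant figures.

I_p ≈ 0.231 A

V_s = 120 × 3110/117 = 3189.7 V.
I_s = V_s/R = 3189.7/432000 = 0.0073837 A.
P_out = V_s I_s = 3189.7 × 0.0073837 = 23.552 W.
P_in = P_out/η = 23.552/0.848 = 27.774 W.
I_p = P_in/V_p = 27.774/120 = 0.231 A.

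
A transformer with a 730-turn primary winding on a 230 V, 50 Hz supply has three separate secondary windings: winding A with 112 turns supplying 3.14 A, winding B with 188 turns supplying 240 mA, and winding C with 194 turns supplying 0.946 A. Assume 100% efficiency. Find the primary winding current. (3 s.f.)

V_A = 230 × 112/730 = 35.288 V; V_B = 230 × 188/730 = 59.233 V; V_C = 230 × 194/730 = 61.123 V.
P_out = V_A I_A + V_B I_B + V_C I_C = 35.288×3.14 + 59.233×0.240 + 61.123×0.946 = 110.80 + 14.216 + 57.823 = 182.84 W.
Ideal ⇒ P_in = P_out, so I_p = P_out/V_p = 182.84/230 = 0.795 A.

I_p ≈ 0.795 A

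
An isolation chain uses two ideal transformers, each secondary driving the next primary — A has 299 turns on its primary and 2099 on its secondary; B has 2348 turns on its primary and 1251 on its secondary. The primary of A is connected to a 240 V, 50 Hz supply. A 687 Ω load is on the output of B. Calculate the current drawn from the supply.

I_supply ≈ 4.89 A

Secondary of A: V = 240.00 × 2099/299 = 1684.8 V.
Secondary of B: V = 1684.8 × 1251/2348 = 897.66 V.
I_load = 897.66/687 = 1.3066 A, so P_out = 897.66 × 1.3066 = 1172.9 W.
All ideal ⇒ P_in = P_out, so I_supply = 1172.9/240 = 4.89 A.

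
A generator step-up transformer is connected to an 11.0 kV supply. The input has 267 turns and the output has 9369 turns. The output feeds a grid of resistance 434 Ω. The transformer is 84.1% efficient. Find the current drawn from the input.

V_out = 11000 × 9369/267 = 385990 V.
I_out = V_out/R = 385990/434 = 889.38 A.
P_out = V_out I_out = 385990 × 889.38 = 3.4329×10^8 W.
P_in = P_out/η = 3.4329×10^8/0.841 = 4.0819×10^8 W.
I_in = P_in/V_in = 4.0819×10^8/11000 = 37100 A.

I_in ≈ 37100 A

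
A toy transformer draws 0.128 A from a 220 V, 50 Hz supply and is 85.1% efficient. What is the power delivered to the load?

P_out ≈ 24.0 W

P_in = V_p I_p = 220 × 0.128 = 28.160 W.
P_out = η P_in = 0.851 × 28.160 = 24.0 W.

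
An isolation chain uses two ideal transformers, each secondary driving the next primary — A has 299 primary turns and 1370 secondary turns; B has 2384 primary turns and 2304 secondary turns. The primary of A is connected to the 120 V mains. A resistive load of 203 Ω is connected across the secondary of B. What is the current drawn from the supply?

I_supply ≈ 11.6 A

Secondary of A: V = 120.00 × 1370/299 = 549.83 V.
Secondary of B: V = 549.83 × 2304/2384 = 531.38 V.
I_load = 531.38/203 = 2.6176 A, so P_out = 531.38 × 2.6176 = 1391.0 W.
All ideal ⇒ P_in = P_out, so I_supply = 1391.0/120 = 11.6 A.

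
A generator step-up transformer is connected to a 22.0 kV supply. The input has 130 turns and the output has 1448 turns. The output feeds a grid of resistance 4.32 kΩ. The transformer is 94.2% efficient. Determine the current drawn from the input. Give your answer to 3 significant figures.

V_out = 22000 × 1448/130 = 245050 V.
I_out = V_out/R = 245050/4320 = 56.724 A.
P_out = V_out I_out = 245050 × 56.724 = 1.3900×10^7 W.
P_in = P_out/η = 1.3900×10^7/0.942 = 1.4756×10^7 W.
I_in = P_in/V_in = 1.4756×10^7/22000 = 671 A.

I_in ≈ 671 A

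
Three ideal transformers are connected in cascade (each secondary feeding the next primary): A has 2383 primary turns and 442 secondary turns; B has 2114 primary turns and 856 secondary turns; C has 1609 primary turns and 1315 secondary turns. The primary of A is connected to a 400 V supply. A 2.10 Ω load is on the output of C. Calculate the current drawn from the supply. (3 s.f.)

I_supply ≈ 0.718 A

Secondary of A: V = 400.00 × 442/2383 = 74.192 V.
Secondary of B: V = 74.192 × 856/2114 = 30.042 V.
Secondary of C: V = 30.042 × 1315/1609 = 24.553 V.
I_load = 24.553/2.10 = 11.692 A, so P_out = 24.553 × 11.692 = 287.06 W.
All ideal ⇒ P_in = P_out, so I_supply = 287.06/400 = 0.718 A.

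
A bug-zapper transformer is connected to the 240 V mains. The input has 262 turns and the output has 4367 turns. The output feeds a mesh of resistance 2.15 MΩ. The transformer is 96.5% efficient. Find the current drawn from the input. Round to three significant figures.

I_in ≈ 0.0321 A

V_out = 240 × 4367/262 = 4000.3 V.
I_out = V_out/R = 4000.3/(2.15×10^6) = 0.0018606 A.
P_out = V_out I_out = 4000.3 × 0.0018606 = 7.4430 W.
P_in = P_out/η = 7.4430/0.965 = 7.7129 W.
I_in = P_in/V_in = 7.7129/240 = 0.0321 A.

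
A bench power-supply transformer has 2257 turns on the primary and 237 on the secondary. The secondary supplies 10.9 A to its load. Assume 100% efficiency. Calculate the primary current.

I_p ≈ 1.14 A

For an ideal transformer I_p/I_s = N_s/N_p, so I_p = 10.9 × 237/2257 = 1.14 A.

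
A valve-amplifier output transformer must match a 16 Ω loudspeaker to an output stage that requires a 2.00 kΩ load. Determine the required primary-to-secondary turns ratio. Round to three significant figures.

N_p/N_s ≈ 11.2

Z_p/Z_s = (N_p/N_s)², so N_p/N_s = √(2000/16) = √125 = 11.2.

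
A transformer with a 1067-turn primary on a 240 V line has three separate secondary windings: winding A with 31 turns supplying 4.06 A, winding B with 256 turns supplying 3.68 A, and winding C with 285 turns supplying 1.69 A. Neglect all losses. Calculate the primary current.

V_A = 240 × 31/1067 = 6.9728 V; V_B = 240 × 256/1067 = 57.582 V; V_C = 240 × 285/1067 = 64.105 V.
P_out = V_A I_A + V_B I_B + V_C I_C = 6.9728×4.06 + 57.582×3.68 + 64.105×1.69 = 28.310 + 211.90 + 108.34 = 348.55 W.
Ideal ⇒ P_in = P_out, so I_p = P_out/V_p = 348.55/240 = 1.45 A.

I_p ≈ 1.45 A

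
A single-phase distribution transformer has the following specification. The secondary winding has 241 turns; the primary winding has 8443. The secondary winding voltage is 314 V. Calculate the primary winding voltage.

V_p ≈ 11000 V

V_p/V_s = N_p/N_s, so V_p = 314 × 8443/241 = 11000 V.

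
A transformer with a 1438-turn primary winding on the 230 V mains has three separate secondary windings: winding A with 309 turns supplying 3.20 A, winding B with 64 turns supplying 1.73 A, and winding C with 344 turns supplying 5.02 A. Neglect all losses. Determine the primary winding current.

I_p ≈ 1.97 A

V_A = 230 × 309/1438 = 49.423 V; V_B = 230 × 64/1438 = 10.236 V; V_C = 230 × 344/1438 = 55.021 V.
P_out = V_A I_A + V_B I_B + V_C I_C = 49.423×3.20 + 10.236×1.73 + 55.021×5.02 = 158.15 + 17.709 + 276.20 = 452.07 W.
Ideal ⇒ P_in = P_out, so I_p = P_out/V_p = 452.07/230 = 1.97 A.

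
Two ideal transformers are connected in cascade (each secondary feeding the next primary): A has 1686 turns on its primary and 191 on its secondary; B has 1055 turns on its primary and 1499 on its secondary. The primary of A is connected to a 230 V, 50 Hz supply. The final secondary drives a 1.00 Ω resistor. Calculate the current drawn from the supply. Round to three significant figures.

Secondary of A: V = 230.00 × 191/1686 = 26.056 V.
Secondary of B: V = 26.056 × 1499/1055 = 37.021 V.
I_load = 37.021/1.00 = 37.021 A, so P_out = 37.021 × 37.021 = 1370.6 W.
All ideal ⇒ P_in = P_out, so I_supply = 1370.6/230 = 5.96 A.

I_supply ≈ 5.96 A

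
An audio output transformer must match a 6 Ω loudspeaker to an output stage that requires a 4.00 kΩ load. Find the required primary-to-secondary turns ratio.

Z_p/Z_s = (N_p/N_s)², so N_p/N_s = √(4000/6) = √667 = 25.8.

N_p/N_s ≈ 25.8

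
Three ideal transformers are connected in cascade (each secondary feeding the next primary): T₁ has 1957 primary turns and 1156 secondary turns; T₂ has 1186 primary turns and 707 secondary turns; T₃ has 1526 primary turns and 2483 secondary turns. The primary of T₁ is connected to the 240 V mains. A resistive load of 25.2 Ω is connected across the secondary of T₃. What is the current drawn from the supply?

I_supply ≈ 3.13 A

After T₁: V = 240.00 × 1156/1957 = 141.77 V.
After T₂: V = 141.77 × 707/1186 = 84.511 V.
After T₃: V = 84.511 × 2483/1526 = 137.51 V.
I_load = 137.51/25.2 = 5.4568 A, so P_out = 137.51 × 5.4568 = 750.36 W.
All ideal ⇒ P_in = P_out, so I_supply = 750.36/240 = 3.13 A.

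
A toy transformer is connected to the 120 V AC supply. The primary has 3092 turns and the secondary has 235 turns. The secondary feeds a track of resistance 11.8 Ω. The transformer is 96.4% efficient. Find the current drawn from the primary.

I_p ≈ 0.0609 A

V_s = 120 × 235/3092 = 9.1203 V.
I_s = V_s/R = 9.1203/11.8 = 0.77291 A.
P_out = V_s I_s = 9.1203 × 0.77291 = 7.0492 W.
P_in = P_out/η = 7.0492/0.964 = 7.3124 W.
I_p = P_in/V_p = 7.3124/120 = 0.0609 A.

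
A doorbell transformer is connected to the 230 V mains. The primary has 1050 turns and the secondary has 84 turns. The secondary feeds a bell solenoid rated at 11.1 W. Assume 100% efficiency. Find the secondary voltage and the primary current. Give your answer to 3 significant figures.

V_s = V_p × N_s/N_p = 230 × 84/1050 = 18.400 V.
I_s = P/V_s = 11.1/18.400 = 0.60326 A.
I_p = I_s × N_s/N_p = 0.60326 × 84/1050 = 0.0483 A.

V_s ≈ 18.4 V, I_p ≈ 0.0483 A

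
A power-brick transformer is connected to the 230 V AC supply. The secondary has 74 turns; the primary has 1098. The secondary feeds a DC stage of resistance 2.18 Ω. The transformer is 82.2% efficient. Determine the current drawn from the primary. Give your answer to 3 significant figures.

V_s = 230 × 74/1098 = 15.501 V.
I_s = V_s/R = 15.501/2.18 = 7.1105 A.
P_out = V_s I_s = 15.501 × 7.1105 = 110.22 W.
P_in = P_out/η = 110.22/0.822 = 134.09 W.
I_p = P_in/V_p = 134.09/230 = 0.583 A.

I_p ≈ 0.583 A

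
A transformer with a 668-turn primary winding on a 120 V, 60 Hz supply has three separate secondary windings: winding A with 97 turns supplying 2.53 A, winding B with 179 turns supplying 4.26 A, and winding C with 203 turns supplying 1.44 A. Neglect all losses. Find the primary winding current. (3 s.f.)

V_A = 120 × 97/668 = 17.425 V; V_B = 120 × 179/668 = 32.156 V; V_C = 120 × 203/668 = 36.467 V.
P_out = V_A I_A + V_B I_B + V_C I_C = 17.425×2.53 + 32.156×4.26 + 36.467×1.44 = 44.086 + 136.98 + 52.513 = 233.58 W.
Ideal ⇒ P_in = P_out, so I_p = P_out/V_p = 233.58/120 = 1.95 A.

I_p ≈ 1.95 A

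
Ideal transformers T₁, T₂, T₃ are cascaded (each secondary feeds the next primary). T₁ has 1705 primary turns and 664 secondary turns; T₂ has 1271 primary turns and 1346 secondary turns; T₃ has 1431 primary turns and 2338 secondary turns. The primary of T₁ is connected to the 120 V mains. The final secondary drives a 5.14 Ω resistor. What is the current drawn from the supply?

Secondary of T₁: V = 120.00 × 664/1705 = 46.733 V.
Secondary of T₂: V = 46.733 × 1346/1271 = 49.491 V.
Secondary of T₃: V = 49.491 × 2338/1431 = 80.859 V.
I_load = 80.859/5.14 = 15.731 A, so P_out = 80.859 × 15.731 = 1272.0 W.
All ideal ⇒ P_in = P_out, so I_supply = 1272.0/120 = 10.6 A.

I_supply ≈ 10.6 A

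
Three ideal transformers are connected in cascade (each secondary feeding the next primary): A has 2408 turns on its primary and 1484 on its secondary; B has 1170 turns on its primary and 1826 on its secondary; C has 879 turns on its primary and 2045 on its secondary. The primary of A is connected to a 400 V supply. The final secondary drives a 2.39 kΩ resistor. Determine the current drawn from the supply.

Secondary of A: V = 400.00 × 1484/2408 = 246.51 V.
Secondary of B: V = 246.51 × 1826/1170 = 384.73 V.
Secondary of C: V = 384.73 × 2045/879 = 895.07 V.
I_load = 895.07/2390 = 0.37451 A, so P_out = 895.07 × 0.37451 = 335.21 W.
All ideal ⇒ P_in = P_out, so I_supply = 335.21/400 = 0.838 A.

I_supply ≈ 0.838 A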